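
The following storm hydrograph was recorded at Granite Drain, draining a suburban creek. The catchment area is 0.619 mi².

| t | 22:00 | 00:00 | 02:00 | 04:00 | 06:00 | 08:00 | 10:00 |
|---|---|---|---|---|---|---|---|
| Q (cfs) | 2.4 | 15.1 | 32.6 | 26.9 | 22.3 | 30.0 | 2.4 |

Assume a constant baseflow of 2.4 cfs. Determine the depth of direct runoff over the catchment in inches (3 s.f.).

Direct runoff: 0.0, 12.7, 30.2, 24.5, 19.9, 27.6, 0.0 cfs; ΣQ_DR = 114.9 cfs.
V = ΣQ_DR · Δt = 114.9 × 7200 s = 8.273 × 10^5 ft³.
Over A = 0.619 mi², depth = V / A = 0.575 in.

d ≈ 0.575 in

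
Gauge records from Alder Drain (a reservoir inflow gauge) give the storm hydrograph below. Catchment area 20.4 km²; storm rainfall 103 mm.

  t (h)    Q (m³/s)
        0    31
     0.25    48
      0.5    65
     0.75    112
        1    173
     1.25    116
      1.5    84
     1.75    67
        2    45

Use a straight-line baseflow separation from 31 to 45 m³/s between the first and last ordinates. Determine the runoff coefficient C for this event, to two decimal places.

C ≈ 0.17

ΣQ_DR = 399.0 m³/s; V = ΣQ_DR·Δt = 3.591 × 10^5 m³.
Runoff depth d = V / A = 17.60 mm.
C = d / P = 17.60 / 103 = 0.17.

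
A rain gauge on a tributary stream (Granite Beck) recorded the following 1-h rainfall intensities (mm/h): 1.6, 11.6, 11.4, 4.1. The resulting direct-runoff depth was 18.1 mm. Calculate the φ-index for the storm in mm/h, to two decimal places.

φ ≈ 3.00 mm/h

Only the 3 blocks with intensity above φ contribute runoff: 11.6, 11.4, 4.1 mm/h.
Σ(I−φ)·Δt = d  ⇒  (11.6+11.4+4.1 − 3φ)·1 = 18.1
φ = (27.10 − 18.1/1) / 3 = 3.00 mm/h.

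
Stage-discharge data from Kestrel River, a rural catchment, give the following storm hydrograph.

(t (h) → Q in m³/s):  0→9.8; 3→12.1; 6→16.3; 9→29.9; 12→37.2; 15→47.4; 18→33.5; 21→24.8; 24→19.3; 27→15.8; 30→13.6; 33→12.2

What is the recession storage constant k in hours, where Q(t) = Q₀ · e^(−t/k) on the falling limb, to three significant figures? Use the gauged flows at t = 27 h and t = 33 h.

On the falling limb, Q drops from 15.8 to 12.2 m³/s between t = 27 h and t = 33 h (Δt = 6 h).
k = −Δt / ln(Q₂/Q₁) = −6 / ln(12.2/15.8) = 23.2 h.

k ≈ 23.2 h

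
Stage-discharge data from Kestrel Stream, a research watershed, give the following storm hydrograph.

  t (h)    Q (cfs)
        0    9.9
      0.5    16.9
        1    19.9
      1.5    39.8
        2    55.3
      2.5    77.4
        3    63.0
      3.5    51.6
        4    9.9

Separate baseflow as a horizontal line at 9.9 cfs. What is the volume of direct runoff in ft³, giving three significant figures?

V ≈ 4.58 × 10^5 ft³

Direct-runoff ordinates (Q − Q_b): 0.0, 7.0, 10.0, 29.9, 45.4, 67.5, 53.1, 41.7, 0.0 cfs.
ΣQ_DR = 254.6 cfs.
With Δt = 0.5 h = 1800 s, V = ΣQ_DR · Δt = 254.6 × 1800 = 4.58 × 10^5 ft³.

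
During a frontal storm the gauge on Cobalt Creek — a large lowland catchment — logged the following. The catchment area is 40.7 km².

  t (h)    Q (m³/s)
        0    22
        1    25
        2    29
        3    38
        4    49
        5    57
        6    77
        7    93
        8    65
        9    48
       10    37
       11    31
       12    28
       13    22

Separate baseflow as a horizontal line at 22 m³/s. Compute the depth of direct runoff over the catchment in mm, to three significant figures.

Direct runoff: 0.0, 3.0, 7.0, 16.0, 27.0, 35.0, 55.0, 71.0, 43.0, 26.0, 15.0, 9.0, 6.0, 0.0 m³/s; ΣQ_DR = 313.0 m³/s.
V = ΣQ_DR · Δt = 313.0 × 3600 s = 1.127 × 10^6 m³.
Over A = 40.7 km², depth = V / A = 27.7 mm.

d ≈ 27.7 mm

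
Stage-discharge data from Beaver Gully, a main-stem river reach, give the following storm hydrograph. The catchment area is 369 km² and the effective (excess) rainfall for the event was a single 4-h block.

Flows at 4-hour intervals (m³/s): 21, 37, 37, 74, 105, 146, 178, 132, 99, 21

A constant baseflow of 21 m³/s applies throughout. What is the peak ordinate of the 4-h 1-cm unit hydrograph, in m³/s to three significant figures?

U_p ≈ 62.9 m³/s

Direct runoff: 0.0, 16.0, 16.0, 53.0, 84.0, 125.0, 157.0, 111.0, 78.0, 0.0 m³/s; ΣQ_DR = 640.0 m³/s, peak = 157.0 m³/s.
Runoff depth d = ΣQ_DR·Δt / A = 640.0 × 14400 / (369 km²) = 24.98 mm.
The 1-cm UH is the DRH scaled by (10 mm)/d, so U_p = 157.0 × 10/24.98 = 62.9 m³/s.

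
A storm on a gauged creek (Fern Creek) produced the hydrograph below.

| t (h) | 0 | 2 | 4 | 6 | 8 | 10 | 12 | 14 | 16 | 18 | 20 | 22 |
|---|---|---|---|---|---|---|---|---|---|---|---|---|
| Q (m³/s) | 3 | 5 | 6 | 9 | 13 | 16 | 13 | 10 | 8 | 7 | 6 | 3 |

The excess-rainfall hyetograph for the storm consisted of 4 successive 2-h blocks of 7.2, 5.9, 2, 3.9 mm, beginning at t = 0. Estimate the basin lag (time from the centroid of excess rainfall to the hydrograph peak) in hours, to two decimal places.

t_L ≈ 6.73 h

Centroid of excess rainfall: t_c = Σ P_i·t̄_i / ΣP_i = 3.2737 h (block centres at 1, 3, 5, 7 h).
Hydrograph peak occurs at t = 10 h, so basin lag t_L = 10 − 3.2737 = 6.73 h.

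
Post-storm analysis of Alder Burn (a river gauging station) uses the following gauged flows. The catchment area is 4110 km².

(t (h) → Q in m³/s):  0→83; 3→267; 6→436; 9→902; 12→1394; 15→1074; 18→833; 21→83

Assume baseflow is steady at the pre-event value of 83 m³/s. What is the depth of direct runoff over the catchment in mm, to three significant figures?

Direct runoff: 0.0, 184.0, 353.0, 819.0, 1311.0, 991.0, 750.0, 0.0 m³/s; ΣQ_DR = 4408 m³/s.
V = ΣQ_DR · Δt = 4408 × 10800 s = 4.761 × 10^7 m³.
Over A = 4110 km², depth = V / A = 11.6 mm.

d ≈ 11.6 mm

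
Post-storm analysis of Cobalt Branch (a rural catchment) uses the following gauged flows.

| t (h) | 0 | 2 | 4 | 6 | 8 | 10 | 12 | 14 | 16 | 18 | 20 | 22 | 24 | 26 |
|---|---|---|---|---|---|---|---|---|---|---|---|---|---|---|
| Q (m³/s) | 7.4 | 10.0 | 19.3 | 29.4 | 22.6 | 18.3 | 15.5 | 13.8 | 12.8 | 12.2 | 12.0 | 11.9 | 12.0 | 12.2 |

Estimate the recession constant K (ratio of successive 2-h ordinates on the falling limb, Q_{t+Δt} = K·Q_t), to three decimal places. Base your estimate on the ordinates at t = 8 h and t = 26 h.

K ≈ 0.934

Using the recession-limb readings at t = 8 h and t = 26 h: Q falls from 22.6 to 12.2 m³/s over 9 intervals.
K = (Q₂/Q₁)^(1/9) = (12.2/22.6)^(1/9) = 0.934.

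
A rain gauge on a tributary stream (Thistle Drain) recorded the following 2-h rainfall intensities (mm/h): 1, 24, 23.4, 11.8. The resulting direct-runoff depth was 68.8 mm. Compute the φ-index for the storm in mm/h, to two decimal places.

φ ≈ 8.27 mm/h

Only the 3 blocks with intensity above φ contribute runoff: 24, 23.4, 11.8 mm/h.
Σ(I−φ)·Δt = d  ⇒  (24+23.4+11.8 − 3φ)·2 = 68.8
φ = (59.20 − 68.8/2) / 3 = 8.27 mm/h.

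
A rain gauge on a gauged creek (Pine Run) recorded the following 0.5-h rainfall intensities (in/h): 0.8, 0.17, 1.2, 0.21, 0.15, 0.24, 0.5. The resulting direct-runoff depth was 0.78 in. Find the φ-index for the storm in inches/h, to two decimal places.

φ ≈ 0.31 in/h

Only the 3 blocks with intensity above φ contribute runoff: 0.8, 1.2, 0.5 in/h.
Σ(I−φ)·Δt = d  ⇒  (0.8+1.2+0.5 − 3φ)·0.5 = 0.78
φ = (2.500 − 0.78/0.5) / 3 = 0.31 in/h.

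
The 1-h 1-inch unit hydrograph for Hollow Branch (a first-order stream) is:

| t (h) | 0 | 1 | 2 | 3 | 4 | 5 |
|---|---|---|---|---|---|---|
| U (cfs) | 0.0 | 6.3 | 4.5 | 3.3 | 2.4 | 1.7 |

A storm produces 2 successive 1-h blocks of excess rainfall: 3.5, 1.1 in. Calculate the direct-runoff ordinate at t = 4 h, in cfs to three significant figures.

Q ≈ 12.0 cfs

By discrete convolution, Q_j = Σ (P_i / 1 in) · U_{j−i}.
At t = 4 h (j=4): Q = (3.5/1)·2.4 + (1.1/1)·3.3 = 12.0 cfs.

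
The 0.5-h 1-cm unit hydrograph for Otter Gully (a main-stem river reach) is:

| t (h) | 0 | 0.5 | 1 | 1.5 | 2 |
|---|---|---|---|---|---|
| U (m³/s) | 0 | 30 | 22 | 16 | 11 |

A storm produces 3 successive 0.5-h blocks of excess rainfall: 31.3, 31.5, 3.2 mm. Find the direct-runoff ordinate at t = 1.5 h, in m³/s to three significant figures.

Q ≈ 129 m³/s

By discrete convolution, Q_j = Σ (P_i / 10 mm) · U_{j−i}.
At t = 1.5 h (j=3): Q = (31.3/10)·16 + (31.5/10)·22 + (3.2/10)·30 = 129 m³/s.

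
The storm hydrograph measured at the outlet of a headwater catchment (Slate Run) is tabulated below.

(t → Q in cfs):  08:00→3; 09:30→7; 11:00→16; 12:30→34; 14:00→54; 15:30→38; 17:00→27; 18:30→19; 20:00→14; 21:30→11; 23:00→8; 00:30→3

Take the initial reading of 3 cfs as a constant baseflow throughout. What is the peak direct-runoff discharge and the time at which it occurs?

Q_p = 51.0 cfs at t = 14:00

Subtracting baseflow gives direct-runoff ordinates: 0.0, 4.0, 13.0, 31.0, 51.0, 35.0, 24.0, 16.0, 11.0, 8.0, 5.0, 0.0 cfs.
The maximum is 51.0 cfs, occurring at the reading for t = 14:00.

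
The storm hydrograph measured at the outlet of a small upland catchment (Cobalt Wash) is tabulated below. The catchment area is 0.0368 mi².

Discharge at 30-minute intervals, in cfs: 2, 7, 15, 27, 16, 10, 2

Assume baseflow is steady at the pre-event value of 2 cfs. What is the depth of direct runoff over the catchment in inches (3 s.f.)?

Direct runoff: 0.0, 5.0, 13.0, 25.0, 14.0, 8.0, 0.0 cfs; ΣQ_DR = 65.00 cfs.
V = ΣQ_DR · Δt = 65.00 × 1800 s = 1.170 × 10^5 ft³.
Over A = 0.0368 mi², depth = V / A = 1.37 in.

d ≈ 1.37 in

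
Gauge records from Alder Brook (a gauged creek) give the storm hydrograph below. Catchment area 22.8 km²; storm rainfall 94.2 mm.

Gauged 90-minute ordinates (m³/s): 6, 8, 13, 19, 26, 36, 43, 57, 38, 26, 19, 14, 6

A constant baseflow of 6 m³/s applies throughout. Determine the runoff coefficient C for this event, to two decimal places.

ΣQ_DR = 233.0 m³/s; V = ΣQ_DR·Δt = 1.258 × 10^6 m³.
Runoff depth d = V / A = 55.18 mm.
C = d / P = 55.18 / 94.2 = 0.59.

C ≈ 0.59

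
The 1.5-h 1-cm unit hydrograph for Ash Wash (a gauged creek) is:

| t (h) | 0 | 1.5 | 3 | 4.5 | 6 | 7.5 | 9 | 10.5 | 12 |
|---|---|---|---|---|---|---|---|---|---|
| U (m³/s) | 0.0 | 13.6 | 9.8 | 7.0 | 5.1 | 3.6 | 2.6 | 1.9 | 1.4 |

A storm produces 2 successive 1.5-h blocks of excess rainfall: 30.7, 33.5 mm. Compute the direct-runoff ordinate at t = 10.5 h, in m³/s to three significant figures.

Q ≈ 14.5 m³/s

By discrete convolution, Q_j = Σ (P_i / 10 mm) · U_{j−i}.
At t = 10.5 h (j=7): Q = (30.7/10)·1.9 + (33.5/10)·2.6 = 14.5 m³/s.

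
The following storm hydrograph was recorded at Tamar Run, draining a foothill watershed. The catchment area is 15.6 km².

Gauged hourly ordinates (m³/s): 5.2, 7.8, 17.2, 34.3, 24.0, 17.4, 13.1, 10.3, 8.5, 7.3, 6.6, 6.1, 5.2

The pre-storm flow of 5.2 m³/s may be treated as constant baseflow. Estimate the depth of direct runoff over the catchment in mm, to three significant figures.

d ≈ 22.0 mm

Direct runoff: 0.0, 2.6, 12.0, 29.1, 18.8, 12.2, 7.9, 5.1, 3.3, 2.1, 1.4, 0.9, 0.0 m³/s; ΣQ_DR = 95.40 m³/s.
V = ΣQ_DR · Δt = 95.40 × 3600 s = 3.434 × 10^5 m³.
Over A = 15.6 km², depth = V / A = 22.0 mm.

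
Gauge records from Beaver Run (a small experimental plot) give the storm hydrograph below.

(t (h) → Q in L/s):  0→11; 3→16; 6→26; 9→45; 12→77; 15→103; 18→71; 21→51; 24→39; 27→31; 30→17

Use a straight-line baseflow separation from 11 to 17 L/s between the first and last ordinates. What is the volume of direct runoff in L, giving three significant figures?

Direct-runoff ordinates (Q − Q_b): 0.00, 4.40, 13.80, 32.20, 63.60, 89.00, 56.40, 35.80, 23.20, 14.60, 0.00 L/s.
ΣQ_DR = 333.0 L/s.
With Δt = 3 h = 10800 s, V = ΣQ_DR · Δt = 333.0 × 10800 = 3.60 × 10^6 L.

V ≈ 3.60 × 10^6 L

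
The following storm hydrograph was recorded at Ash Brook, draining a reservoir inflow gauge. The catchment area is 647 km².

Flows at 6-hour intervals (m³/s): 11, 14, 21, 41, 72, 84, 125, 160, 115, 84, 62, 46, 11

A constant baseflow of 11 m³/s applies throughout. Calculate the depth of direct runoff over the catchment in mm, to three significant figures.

Direct runoff: 0.0, 3.0, 10.0, 30.0, 61.0, 73.0, 114.0, 149.0, 104.0, 73.0, 51.0, 35.0, 0.0 m³/s; ΣQ_DR = 703.0 m³/s.
V = ΣQ_DR · Δt = 703.0 × 21600 s = 1.518 × 10^7 m³.
Over A = 647 km², depth = V / A = 23.5 mm.

d ≈ 23.5 mm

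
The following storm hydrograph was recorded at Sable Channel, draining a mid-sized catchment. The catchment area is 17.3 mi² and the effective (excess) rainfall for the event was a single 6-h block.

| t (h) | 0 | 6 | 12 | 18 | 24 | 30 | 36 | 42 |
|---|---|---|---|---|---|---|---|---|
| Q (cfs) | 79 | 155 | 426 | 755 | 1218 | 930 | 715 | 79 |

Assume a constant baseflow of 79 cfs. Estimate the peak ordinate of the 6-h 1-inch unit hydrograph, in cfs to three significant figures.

Direct runoff: 0.0, 76.0, 347.0, 676.0, 1139.0, 851.0, 636.0, 0.0 cfs; ΣQ_DR = 3725 cfs, peak = 1139.0 cfs.
Runoff depth d = ΣQ_DR·Δt / A = 3725 × 21600 / (17.3 mi²) = 2.002 in.
The 1-inch UH is the DRH scaled by (1 in)/d, so U_p = 1139.0 × 1/2.002 = 569 cfs.

U_p ≈ 569 cfs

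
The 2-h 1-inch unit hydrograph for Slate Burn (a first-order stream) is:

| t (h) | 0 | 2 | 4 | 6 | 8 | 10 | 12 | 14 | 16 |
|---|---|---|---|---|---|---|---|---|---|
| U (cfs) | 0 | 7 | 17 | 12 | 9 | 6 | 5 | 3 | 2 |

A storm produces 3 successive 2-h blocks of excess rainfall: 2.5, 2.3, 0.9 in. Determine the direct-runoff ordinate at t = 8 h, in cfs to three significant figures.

Q ≈ 65.4 cfs

By discrete convolution, Q_j = Σ (P_i / 1 in) · U_{j−i}.
At t = 8 h (j=4): Q = (2.5/1)·9 + (2.3/1)·12 + (0.9/1)·17 = 65.4 cfs.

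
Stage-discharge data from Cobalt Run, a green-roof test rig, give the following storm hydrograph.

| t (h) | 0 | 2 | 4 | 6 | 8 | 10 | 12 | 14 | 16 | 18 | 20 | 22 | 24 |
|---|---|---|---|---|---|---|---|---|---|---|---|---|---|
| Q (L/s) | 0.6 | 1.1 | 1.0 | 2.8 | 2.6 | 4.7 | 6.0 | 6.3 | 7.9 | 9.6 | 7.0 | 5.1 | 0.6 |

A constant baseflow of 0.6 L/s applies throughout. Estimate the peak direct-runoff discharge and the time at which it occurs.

Subtracting baseflow gives direct-runoff ordinates: 0.0, 0.5, 0.4, 2.2, 2.0, 4.1, 5.4, 5.7, 7.3, 9.0, 6.4, 4.5, 0.0 L/s.
The maximum is 9.0 L/s, occurring at the reading for t = 18 h.

Q_p = 9.0 L/s at t = 18 h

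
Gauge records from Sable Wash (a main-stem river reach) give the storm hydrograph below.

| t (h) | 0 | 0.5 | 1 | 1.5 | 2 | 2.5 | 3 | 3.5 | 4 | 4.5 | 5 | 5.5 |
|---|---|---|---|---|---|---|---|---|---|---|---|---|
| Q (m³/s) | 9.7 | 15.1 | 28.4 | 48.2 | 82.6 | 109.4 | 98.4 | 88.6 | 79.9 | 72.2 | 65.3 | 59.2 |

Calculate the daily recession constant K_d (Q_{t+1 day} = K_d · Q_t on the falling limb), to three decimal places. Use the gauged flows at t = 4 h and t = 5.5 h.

K_d ≈ 0.008

Between t = 4 h and t = 5.5 h the flow falls from 79.9 to 59.2 m³/s over 3×0.5 h = 1.5 h.
Per-interval ratio K = (59.2/79.9)^(1/3) = 0.9049; K_d = K^(24/0.5) = 0.008.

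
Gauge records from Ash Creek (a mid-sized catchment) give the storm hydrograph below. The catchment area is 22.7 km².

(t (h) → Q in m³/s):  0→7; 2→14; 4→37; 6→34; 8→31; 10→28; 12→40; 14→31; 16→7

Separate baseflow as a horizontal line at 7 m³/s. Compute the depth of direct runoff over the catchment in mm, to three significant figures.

d ≈ 52.7 mm

Direct runoff: 0.0, 7.0, 30.0, 27.0, 24.0, 21.0, 33.0, 24.0, 0.0 m³/s; ΣQ_DR = 166.0 m³/s.
V = ΣQ_DR · Δt = 166.0 × 7200 s = 1.195 × 10^6 m³.
Over A = 22.7 km², depth = V / A = 52.7 mm.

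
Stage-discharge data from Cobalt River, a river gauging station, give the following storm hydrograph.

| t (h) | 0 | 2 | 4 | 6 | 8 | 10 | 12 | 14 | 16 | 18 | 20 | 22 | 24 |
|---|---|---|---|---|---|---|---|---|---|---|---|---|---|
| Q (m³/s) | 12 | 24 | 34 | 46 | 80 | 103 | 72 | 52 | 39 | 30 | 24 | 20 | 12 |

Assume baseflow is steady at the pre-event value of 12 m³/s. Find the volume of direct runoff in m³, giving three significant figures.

Direct-runoff ordinates (Q − Q_b): 0.0, 12.0, 22.0, 34.0, 68.0, 91.0, 60.0, 40.0, 27.0, 18.0, 12.0, 8.0, 0.0 m³/s.
ΣQ_DR = 392.0 m³/s.
With Δt = 2 h = 7200 s, V = ΣQ_DR · Δt = 392.0 × 7200 = 2.82 × 10^6 m³.

V ≈ 2.82 × 10^6 m³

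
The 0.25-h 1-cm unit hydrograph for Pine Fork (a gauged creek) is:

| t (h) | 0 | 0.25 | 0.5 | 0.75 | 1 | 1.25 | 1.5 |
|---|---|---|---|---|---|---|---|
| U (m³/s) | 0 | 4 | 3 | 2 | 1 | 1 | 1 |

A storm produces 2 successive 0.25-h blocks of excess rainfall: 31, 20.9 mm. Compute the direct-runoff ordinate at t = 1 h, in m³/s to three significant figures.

Q ≈ 7.28 m³/s

By discrete convolution, Q_j = Σ (P_i / 10 mm) · U_{j−i}.
At t = 1 h (j=4): Q = (31/10)·1 + (20.9/10)·2 = 7.28 m³/s.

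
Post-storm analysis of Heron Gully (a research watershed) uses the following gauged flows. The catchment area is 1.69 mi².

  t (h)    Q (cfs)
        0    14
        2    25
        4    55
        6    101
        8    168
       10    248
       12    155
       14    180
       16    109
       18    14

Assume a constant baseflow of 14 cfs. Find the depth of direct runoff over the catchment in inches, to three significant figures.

Direct runoff: 0.0, 11.0, 41.0, 87.0, 154.0, 234.0, 141.0, 166.0, 95.0, 0.0 cfs; ΣQ_DR = 929.0 cfs.
V = ΣQ_DR · Δt = 929.0 × 7200 s = 6.689 × 10^6 ft³.
Over A = 1.69 mi², depth = V / A = 1.70 in.

d ≈ 1.70 in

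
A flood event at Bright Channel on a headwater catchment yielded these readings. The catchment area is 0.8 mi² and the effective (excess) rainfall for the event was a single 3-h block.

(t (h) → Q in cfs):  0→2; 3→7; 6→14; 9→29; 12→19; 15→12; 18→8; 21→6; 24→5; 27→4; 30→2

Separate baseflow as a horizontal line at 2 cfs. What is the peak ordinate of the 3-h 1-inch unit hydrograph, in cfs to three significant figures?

U_p ≈ 54.0 cfs

Direct runoff: 0.0, 5.0, 12.0, 27.0, 17.0, 10.0, 6.0, 4.0, 3.0, 2.0, 0.0 cfs; ΣQ_DR = 86.00 cfs, peak = 27.0 cfs.
Runoff depth d = ΣQ_DR·Δt / A = 86.00 × 10800 / (0.8 mi²) = 0.4997 in.
The 1-inch UH is the DRH scaled by (1 in)/d, so U_p = 27.0 × 1/0.4997 = 54.0 cfs.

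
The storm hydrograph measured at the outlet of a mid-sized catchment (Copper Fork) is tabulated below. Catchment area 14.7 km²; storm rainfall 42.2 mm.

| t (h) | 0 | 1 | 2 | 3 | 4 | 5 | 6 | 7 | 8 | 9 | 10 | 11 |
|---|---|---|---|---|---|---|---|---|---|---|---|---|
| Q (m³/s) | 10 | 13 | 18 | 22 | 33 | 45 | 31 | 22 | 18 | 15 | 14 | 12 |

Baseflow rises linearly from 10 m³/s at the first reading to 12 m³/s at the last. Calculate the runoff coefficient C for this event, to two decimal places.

ΣQ_DR = 121.0 m³/s; V = ΣQ_DR·Δt = 4.356 × 10^5 m³.
Runoff depth d = V / A = 29.63 mm.
C = d / P = 29.63 / 42.2 = 0.70.

C ≈ 0.70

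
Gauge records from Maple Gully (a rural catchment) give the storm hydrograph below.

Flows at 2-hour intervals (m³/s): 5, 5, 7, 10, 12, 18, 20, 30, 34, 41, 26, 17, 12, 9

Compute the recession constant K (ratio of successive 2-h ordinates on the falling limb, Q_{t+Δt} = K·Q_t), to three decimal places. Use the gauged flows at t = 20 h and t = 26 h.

K ≈ 0.702

Using the recession-limb readings at t = 20 h and t = 26 h: Q falls from 26 to 9 m³/s over 3 intervals.
K = (Q₂/Q₁)^(1/3) = (9/26)^(1/3) = 0.702.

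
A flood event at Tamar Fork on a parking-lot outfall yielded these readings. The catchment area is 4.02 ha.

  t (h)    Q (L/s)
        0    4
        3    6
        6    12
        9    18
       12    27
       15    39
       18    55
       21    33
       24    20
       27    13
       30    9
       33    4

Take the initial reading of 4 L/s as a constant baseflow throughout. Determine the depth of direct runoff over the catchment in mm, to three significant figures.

Direct runoff: 0.0, 2.0, 8.0, 14.0, 23.0, 35.0, 51.0, 29.0, 16.0, 9.0, 5.0, 0.0 L/s; ΣQ_DR = 192.0 L/s.
V = ΣQ_DR · Δt = 192.0 × 10800 s = 2.074 × 10^6 L.
Over A = 4.02 ha, depth = V / A = 51.6 mm.

d ≈ 51.6 mm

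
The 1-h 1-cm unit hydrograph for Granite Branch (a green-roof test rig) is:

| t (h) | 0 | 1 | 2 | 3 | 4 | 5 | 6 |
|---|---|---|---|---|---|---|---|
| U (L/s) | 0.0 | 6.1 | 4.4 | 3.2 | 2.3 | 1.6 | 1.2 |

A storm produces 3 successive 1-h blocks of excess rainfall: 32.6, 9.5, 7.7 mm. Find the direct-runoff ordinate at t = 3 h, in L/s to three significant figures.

Q ≈ 19.3 L/s

By discrete convolution, Q_j = Σ (P_i / 10 mm) · U_{j−i}.
At t = 3 h (j=3): Q = (32.6/10)·3.2 + (9.5/10)·4.4 + (7.7/10)·6.1 = 19.3 L/s.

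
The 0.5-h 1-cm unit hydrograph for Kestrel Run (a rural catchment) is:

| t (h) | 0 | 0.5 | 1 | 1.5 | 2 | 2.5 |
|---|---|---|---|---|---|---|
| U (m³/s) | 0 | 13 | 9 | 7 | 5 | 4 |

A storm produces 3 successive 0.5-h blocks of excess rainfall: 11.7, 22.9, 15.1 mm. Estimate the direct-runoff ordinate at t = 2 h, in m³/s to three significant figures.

By discrete convolution, Q_j = Σ (P_i / 10 mm) · U_{j−i}.
At t = 2 h (j=4): Q = (11.7/10)·5 + (22.9/10)·7 + (15.1/10)·9 = 35.5 m³/s.

Q ≈ 35.5 m³/s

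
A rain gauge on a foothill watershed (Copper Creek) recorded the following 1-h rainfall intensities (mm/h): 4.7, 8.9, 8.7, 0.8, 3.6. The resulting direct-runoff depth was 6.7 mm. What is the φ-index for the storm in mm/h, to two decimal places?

Only the 2 blocks with intensity above φ contribute runoff: 8.9, 8.7 mm/h.
Σ(I−φ)·Δt = d  ⇒  (8.9+8.7 − 2φ)·1 = 6.7
φ = (17.60 − 6.7/1) / 2 = 5.45 mm/h.

φ ≈ 5.45 mm/h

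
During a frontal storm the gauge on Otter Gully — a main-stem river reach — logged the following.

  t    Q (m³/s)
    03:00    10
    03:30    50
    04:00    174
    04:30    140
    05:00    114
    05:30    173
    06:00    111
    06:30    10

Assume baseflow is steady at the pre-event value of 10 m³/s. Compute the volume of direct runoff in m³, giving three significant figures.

Direct-runoff ordinates (Q − Q_b): 0.0, 40.0, 164.0, 130.0, 104.0, 163.0, 101.0, 0.0 m³/s.
ΣQ_DR = 702.0 m³/s.
With Δt = 0.5 h = 1800 s, V = ΣQ_DR · Δt = 702.0 × 1800 = 1.26 × 10^6 m³.

V ≈ 1.26 × 10^6 m³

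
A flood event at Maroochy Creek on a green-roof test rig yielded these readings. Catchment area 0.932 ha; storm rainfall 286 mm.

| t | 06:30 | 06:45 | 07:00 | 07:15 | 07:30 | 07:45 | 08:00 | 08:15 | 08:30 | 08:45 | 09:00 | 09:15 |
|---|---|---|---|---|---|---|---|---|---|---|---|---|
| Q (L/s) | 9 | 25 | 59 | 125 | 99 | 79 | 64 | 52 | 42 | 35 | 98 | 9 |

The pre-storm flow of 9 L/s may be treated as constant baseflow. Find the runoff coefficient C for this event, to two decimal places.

ΣQ_DR = 588.0 L/s; V = ΣQ_DR·Δt = 5.292 × 10^5 L.
Runoff depth d = V / A = 56.78 mm.
C = d / P = 56.78 / 286 = 0.20.

C ≈ 0.20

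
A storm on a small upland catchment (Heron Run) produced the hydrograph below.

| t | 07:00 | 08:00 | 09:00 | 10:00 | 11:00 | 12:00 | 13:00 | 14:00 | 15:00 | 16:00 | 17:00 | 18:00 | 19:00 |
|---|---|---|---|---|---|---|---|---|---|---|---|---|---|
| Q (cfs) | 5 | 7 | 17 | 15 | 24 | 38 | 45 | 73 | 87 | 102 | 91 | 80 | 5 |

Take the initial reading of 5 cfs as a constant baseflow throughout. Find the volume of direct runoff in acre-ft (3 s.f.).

Direct-runoff ordinates (Q − Q_b): 0.0, 2.0, 12.0, 10.0, 19.0, 33.0, 40.0, 68.0, 82.0, 97.0, 86.0, 75.0, 0.0 cfs.
ΣQ_DR = 524.0 cfs.
With Δt = 1 h = 3600 s, V = ΣQ_DR · Δt = 524.0 × 3600 = 1.89 × 10^6 ft³ = 43.3 acre-ft.

V ≈ 43.3 acre-ft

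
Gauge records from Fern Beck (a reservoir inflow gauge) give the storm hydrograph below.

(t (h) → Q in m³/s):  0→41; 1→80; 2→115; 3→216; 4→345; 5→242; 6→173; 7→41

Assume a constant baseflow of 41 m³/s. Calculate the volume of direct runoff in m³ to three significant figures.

Direct-runoff ordinates (Q − Q_b): 0.0, 39.0, 74.0, 175.0, 304.0, 201.0, 132.0, 0.0 m³/s.
ΣQ_DR = 925.0 m³/s.
With Δt = 1 h = 3600 s, V = ΣQ_DR · Δt = 925.0 × 3600 = 3.33 × 10^6 m³.

V ≈ 3.33 × 10^6 m³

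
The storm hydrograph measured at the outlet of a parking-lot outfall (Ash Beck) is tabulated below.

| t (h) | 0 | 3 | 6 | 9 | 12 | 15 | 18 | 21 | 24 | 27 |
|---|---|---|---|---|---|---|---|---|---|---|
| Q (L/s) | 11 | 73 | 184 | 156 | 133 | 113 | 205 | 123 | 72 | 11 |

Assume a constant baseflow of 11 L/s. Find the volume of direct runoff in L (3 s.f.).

Direct-runoff ordinates (Q − Q_b): 0.0, 62.0, 173.0, 145.0, 122.0, 102.0, 194.0, 112.0, 61.0, 0.0 L/s.
ΣQ_DR = 971.0 L/s.
With Δt = 3 h = 10800 s, V = ΣQ_DR · Δt = 971.0 × 10800 = 1.05 × 10^7 L.

V ≈ 1.05 × 10^7 L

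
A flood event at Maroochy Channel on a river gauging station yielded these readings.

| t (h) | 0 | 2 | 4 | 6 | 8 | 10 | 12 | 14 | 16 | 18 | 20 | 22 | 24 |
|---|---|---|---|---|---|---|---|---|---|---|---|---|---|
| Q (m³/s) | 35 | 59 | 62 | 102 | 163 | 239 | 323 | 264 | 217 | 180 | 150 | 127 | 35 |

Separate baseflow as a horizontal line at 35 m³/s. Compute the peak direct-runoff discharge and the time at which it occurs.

Q_p = 288.0 m³/s at t = 12 h

Subtracting baseflow gives direct-runoff ordinates: 0.0, 24.0, 27.0, 67.0, 128.0, 204.0, 288.0, 229.0, 182.0, 145.0, 115.0, 92.0, 0.0 m³/s.
The maximum is 288.0 m³/s, occurring at the reading for t = 12 h.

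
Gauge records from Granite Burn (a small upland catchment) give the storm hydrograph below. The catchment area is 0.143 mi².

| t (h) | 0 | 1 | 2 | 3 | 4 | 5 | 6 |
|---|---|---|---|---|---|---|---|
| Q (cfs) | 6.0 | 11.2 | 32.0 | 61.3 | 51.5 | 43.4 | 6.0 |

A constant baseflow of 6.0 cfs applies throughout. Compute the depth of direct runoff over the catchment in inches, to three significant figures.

d ≈ 1.84 in

Direct runoff: 0.0, 5.2, 26.0, 55.3, 45.5, 37.4, 0.0 cfs; ΣQ_DR = 169.4 cfs.
V = ΣQ_DR · Δt = 169.4 × 3600 s = 6.098 × 10^5 ft³.
Over A = 0.143 mi², depth = V / A = 1.84 in.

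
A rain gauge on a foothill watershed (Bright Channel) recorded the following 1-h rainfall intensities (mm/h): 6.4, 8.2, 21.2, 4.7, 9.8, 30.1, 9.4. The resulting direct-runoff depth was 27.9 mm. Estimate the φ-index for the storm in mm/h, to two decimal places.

φ ≈ 11.70 mm/h

Only the 2 blocks with intensity above φ contribute runoff: 21.2, 30.1 mm/h.
Σ(I−φ)·Δt = d  ⇒  (21.2+30.1 − 2φ)·1 = 27.9
φ = (51.30 − 27.9/1) / 2 = 11.70 mm/h.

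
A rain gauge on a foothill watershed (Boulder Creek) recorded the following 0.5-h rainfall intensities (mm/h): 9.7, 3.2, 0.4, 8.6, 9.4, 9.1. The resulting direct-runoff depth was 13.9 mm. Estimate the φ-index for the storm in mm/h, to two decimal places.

φ ≈ 2.44 mm/h

Only the 5 blocks with intensity above φ contribute runoff: 9.7, 3.2, 8.6, 9.4, 9.1 mm/h.
Σ(I−φ)·Δt = d  ⇒  (9.7+3.2+8.6+9.4+9.1 − 5φ)·0.5 = 13.9
φ = (40.00 − 13.9/0.5) / 5 = 2.44 mm/h.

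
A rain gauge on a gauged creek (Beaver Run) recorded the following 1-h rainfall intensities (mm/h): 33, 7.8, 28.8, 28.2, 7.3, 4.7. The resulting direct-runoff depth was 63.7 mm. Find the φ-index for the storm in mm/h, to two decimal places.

φ ≈ 8.77 mm/h

Only the 3 blocks with intensity above φ contribute runoff: 33, 28.8, 28.2 mm/h.
Σ(I−φ)·Δt = d  ⇒  (33+28.8+28.2 − 3φ)·1 = 63.7
φ = (90.00 − 63.7/1) / 3 = 8.77 mm/h.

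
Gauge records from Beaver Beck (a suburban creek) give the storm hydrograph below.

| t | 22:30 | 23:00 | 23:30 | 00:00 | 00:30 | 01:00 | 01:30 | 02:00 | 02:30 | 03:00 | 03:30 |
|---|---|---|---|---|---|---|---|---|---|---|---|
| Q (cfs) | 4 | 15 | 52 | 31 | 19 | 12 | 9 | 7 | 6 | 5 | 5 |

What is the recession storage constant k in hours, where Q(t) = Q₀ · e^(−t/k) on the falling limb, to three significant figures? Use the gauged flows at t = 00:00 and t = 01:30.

k ≈ 1.21 h

On the falling limb, Q drops from 31 to 9 cfs between t = 00:00 and t = 01:30 (Δt = 1.5 h).
k = −Δt / ln(Q₂/Q₁) = −1.5 / ln(9/31) = 1.21 h.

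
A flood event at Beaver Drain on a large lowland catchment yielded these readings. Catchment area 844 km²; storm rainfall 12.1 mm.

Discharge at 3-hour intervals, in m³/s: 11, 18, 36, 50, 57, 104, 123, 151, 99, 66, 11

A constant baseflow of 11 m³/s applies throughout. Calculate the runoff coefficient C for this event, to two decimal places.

C ≈ 0.64

ΣQ_DR = 605.0 m³/s; V = ΣQ_DR·Δt = 6.534 × 10^6 m³.
Runoff depth d = V / A = 7.742 mm.
C = d / P = 7.742 / 12.1 = 0.64.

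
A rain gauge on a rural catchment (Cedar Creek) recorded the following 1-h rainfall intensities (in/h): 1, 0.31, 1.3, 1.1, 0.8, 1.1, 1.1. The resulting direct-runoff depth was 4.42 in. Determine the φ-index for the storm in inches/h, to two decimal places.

Only the 6 blocks with intensity above φ contribute runoff: 1, 1.3, 1.1, 0.8, 1.1, 1.1 in/h.
Σ(I−φ)·Δt = d  ⇒  (1+1.3+1.1+0.8+1.1+1.1 − 6φ)·1 = 4.42
φ = (6.400 − 4.42/1) / 6 = 0.33 in/h.

φ ≈ 0.33 in/h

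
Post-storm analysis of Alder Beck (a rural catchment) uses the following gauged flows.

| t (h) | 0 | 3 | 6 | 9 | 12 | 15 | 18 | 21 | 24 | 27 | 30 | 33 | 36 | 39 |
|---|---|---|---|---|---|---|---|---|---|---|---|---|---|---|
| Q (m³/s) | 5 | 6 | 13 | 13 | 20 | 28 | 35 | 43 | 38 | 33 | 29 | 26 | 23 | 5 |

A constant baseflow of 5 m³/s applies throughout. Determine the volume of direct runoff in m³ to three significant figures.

Direct-runoff ordinates (Q − Q_b): 0.0, 1.0, 8.0, 8.0, 15.0, 23.0, 30.0, 38.0, 33.0, 28.0, 24.0, 21.0, 18.0, 0.0 m³/s.
ΣQ_DR = 247.0 m³/s.
With Δt = 3 h = 10800 s, V = ΣQ_DR · Δt = 247.0 × 10800 = 2.67 × 10^6 m³.

V ≈ 2.67 × 10^6 m³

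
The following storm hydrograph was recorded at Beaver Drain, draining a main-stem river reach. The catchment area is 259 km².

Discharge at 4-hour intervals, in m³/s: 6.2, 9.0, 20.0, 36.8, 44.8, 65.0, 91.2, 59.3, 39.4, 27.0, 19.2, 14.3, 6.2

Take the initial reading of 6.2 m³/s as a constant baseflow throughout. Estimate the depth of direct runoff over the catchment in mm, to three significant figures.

Direct runoff: 0.0, 2.8, 13.8, 30.6, 38.6, 58.8, 85.0, 53.1, 33.2, 20.8, 13.0, 8.1, 0.0 m³/s; ΣQ_DR = 357.8 m³/s.
V = ΣQ_DR · Δt = 357.8 × 14400 s = 5.152 × 10^6 m³.
Over A = 259 km², depth = V / A = 19.9 mm.

d ≈ 19.9 mm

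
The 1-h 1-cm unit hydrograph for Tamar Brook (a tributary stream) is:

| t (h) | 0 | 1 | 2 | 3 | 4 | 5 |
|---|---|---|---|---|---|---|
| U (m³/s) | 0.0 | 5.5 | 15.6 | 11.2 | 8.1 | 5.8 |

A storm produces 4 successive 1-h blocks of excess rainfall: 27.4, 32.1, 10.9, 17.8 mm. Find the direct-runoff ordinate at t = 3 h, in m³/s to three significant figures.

Q ≈ 86.8 m³/s

By discrete convolution, Q_j = Σ (P_i / 10 mm) · U_{j−i}.
At t = 3 h (j=3): Q = (27.4/10)·11.2 + (32.1/10)·15.6 + (10.9/10)·5.5 + (17.8/10)·0.0 = 86.8 m³/s.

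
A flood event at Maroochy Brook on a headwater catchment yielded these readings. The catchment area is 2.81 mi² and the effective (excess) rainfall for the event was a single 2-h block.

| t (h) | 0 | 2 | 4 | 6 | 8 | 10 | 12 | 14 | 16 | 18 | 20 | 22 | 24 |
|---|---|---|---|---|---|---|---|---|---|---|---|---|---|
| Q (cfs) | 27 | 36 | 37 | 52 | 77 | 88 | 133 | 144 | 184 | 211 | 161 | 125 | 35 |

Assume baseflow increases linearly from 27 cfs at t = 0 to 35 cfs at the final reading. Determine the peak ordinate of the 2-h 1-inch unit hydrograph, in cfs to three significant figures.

U_p ≈ 178 cfs

Direct runoff: 0.00, 8.33, 8.67, 23.00, 47.33, 57.67, 102.00, 112.33, 151.67, 178.00, 127.33, 90.67, 0.00 cfs; ΣQ_DR = 907.0 cfs, peak = 178.00 cfs.
Runoff depth d = ΣQ_DR·Δt / A = 907.0 × 7200 / (2.81 mi²) = 1.000 in.
The 1-inch UH is the DRH scaled by (1 in)/d, so U_p = 178.00 × 1/1.000 = 178 cfs.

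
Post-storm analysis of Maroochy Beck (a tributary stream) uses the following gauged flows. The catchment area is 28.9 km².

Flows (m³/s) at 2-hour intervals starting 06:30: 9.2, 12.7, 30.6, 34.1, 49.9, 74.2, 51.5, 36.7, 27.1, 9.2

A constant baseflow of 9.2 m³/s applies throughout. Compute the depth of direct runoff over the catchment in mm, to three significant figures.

Direct runoff: 0.0, 3.5, 21.4, 24.9, 40.7, 65.0, 42.3, 27.5, 17.9, 0.0 m³/s; ΣQ_DR = 243.2 m³/s.
V = ΣQ_DR · Δt = 243.2 × 7200 s = 1.751 × 10^6 m³.
Over A = 28.9 km², depth = V / A = 60.6 mm.

d ≈ 60.6 mm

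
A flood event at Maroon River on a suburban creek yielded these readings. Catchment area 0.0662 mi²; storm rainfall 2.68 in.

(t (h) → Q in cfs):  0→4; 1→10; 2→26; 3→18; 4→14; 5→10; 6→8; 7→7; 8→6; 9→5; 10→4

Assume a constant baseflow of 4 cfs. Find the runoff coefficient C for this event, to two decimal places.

C ≈ 0.59

ΣQ_DR = 68.00 cfs; V = ΣQ_DR·Δt = 2.448 × 10^5 ft³.
Runoff depth d = V / A = 1.592 in.
C = d / P = 1.592 / 2.68 = 0.59.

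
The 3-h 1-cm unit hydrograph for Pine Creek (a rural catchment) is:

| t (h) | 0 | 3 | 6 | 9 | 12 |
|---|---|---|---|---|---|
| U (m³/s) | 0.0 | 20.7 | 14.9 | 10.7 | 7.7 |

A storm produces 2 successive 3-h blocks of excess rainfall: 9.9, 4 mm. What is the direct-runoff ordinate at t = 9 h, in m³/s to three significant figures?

By discrete convolution, Q_j = Σ (P_i / 10 mm) · U_{j−i}.
At t = 9 h (j=3): Q = (9.9/10)·10.7 + (4/10)·14.9 = 16.6 m³/s.

Q ≈ 16.6 m³/s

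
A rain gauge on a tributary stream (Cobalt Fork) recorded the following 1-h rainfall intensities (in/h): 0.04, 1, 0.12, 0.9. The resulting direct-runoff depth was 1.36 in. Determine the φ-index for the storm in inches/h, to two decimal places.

Only the 2 blocks with intensity above φ contribute runoff: 1, 0.9 in/h.
Σ(I−φ)·Δt = d  ⇒  (1+0.9 − 2φ)·1 = 1.36
φ = (1.900 − 1.36/1) / 2 = 0.27 in/h.

φ ≈ 0.27 in/h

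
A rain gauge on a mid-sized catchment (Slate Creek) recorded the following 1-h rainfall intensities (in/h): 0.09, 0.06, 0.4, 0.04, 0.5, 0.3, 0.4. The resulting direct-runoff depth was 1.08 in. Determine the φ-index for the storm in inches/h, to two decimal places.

Only the 4 blocks with intensity above φ contribute runoff: 0.4, 0.5, 0.3, 0.4 in/h.
Σ(I−φ)·Δt = d  ⇒  (0.4+0.5+0.3+0.4 − 4φ)·1 = 1.08
φ = (1.600 − 1.08/1) / 4 = 0.13 in/h.

φ ≈ 0.13 in/h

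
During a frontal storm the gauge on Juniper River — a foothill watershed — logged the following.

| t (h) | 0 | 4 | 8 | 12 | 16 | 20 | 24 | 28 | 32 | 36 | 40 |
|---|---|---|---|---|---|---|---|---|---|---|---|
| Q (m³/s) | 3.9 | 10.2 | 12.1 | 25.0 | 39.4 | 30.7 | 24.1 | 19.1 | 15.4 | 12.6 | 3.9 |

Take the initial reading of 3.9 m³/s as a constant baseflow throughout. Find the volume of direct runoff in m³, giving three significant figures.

V ≈ 2.21 × 10^6 m³

Direct-runoff ordinates (Q − Q_b): 0.0, 6.3, 8.2, 21.1, 35.5, 26.8, 20.2, 15.2, 11.5, 8.7, 0.0 m³/s.
ΣQ_DR = 153.5 m³/s.
With Δt = 4 h = 14400 s, V = ΣQ_DR · Δt = 153.5 × 14400 = 2.21 × 10^6 m³.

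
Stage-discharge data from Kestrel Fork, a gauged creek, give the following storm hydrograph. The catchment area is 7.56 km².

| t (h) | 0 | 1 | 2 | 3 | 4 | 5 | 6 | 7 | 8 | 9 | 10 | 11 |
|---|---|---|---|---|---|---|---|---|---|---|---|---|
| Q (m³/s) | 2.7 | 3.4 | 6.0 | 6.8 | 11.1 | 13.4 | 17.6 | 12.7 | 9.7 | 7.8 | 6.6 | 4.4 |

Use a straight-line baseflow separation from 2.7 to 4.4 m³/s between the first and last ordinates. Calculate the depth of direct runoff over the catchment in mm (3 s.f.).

d ≈ 28.4 mm

Direct runoff: 0.00, 0.55, 2.99, 3.64, 7.78, 9.93, 13.97, 8.92, 5.76, 3.71, 2.35, 0.00 m³/s; ΣQ_DR = 59.60 m³/s.
V = ΣQ_DR · Δt = 59.60 × 3600 s = 2.146 × 10^5 m³.
Over A = 7.56 km², depth = V / A = 28.4 mm.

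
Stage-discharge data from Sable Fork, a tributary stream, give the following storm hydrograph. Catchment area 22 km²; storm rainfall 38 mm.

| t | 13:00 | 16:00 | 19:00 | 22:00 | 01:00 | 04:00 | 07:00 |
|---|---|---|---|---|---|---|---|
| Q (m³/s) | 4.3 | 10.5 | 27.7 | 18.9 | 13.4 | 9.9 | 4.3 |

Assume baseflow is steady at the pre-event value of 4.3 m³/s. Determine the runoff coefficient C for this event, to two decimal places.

C ≈ 0.76

ΣQ_DR = 58.90 m³/s; V = ΣQ_DR·Δt = 6.361 × 10^5 m³.
Runoff depth d = V / A = 28.91 mm.
C = d / P = 28.91 / 38 = 0.76.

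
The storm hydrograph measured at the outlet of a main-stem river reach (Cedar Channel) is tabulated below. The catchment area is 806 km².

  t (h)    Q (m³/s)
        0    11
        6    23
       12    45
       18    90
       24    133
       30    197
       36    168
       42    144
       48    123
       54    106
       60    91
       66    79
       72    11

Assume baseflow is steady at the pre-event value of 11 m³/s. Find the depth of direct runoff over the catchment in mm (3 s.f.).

Direct runoff: 0.0, 12.0, 34.0, 79.0, 122.0, 186.0, 157.0, 133.0, 112.0, 95.0, 80.0, 68.0, 0.0 m³/s; ΣQ_DR = 1078 m³/s.
V = ΣQ_DR · Δt = 1078 × 21600 s = 2.328 × 10^7 m³.
Over A = 806 km², depth = V / A = 28.9 mm.

d ≈ 28.9 mm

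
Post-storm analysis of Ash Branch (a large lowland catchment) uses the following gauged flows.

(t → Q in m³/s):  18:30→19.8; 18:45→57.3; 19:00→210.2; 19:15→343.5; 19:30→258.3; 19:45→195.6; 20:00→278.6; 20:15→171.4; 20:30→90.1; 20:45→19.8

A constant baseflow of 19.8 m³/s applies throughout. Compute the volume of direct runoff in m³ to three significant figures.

V ≈ 1.30 × 10^6 m³

Direct-runoff ordinates (Q − Q_b): 0.0, 37.5, 190.4, 323.7, 238.5, 175.8, 258.8, 151.6, 70.3, 0.0 m³/s.
ΣQ_DR = 1447 m³/s.
With Δt = 0.25 h = 900 s, V = ΣQ_DR · Δt = 1447 × 900 = 1.30 × 10^6 m³.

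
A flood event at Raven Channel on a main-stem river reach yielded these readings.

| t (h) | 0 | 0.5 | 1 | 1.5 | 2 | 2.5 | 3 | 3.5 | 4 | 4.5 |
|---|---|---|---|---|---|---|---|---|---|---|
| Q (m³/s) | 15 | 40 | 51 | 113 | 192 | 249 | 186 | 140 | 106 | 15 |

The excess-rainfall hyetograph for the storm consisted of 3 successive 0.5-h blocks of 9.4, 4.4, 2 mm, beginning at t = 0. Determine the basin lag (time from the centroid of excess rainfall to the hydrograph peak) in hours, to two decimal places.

Centroid of excess rainfall: t_c = Σ P_i·t̄_i / ΣP_i = 0.5158 h (block centres at 0.25, 0.75, 1.25 h).
Hydrograph peak occurs at t = 2.5 h, so basin lag t_L = 2.5 − 0.5158 = 1.98 h.

t_L ≈ 1.98 h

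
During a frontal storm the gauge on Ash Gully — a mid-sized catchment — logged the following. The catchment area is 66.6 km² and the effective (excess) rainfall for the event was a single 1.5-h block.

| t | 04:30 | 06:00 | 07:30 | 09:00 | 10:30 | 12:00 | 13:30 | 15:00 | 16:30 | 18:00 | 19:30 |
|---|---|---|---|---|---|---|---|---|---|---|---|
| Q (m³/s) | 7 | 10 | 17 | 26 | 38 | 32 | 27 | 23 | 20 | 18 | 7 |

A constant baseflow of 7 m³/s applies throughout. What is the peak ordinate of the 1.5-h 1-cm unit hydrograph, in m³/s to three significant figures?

U_p ≈ 25.8 m³/s

Direct runoff: 0.0, 3.0, 10.0, 19.0, 31.0, 25.0, 20.0, 16.0, 13.0, 11.0, 0.0 m³/s; ΣQ_DR = 148.0 m³/s, peak = 31.0 m³/s.
Runoff depth d = ΣQ_DR·Δt / A = 148.0 × 5400 / (66.6 km²) = 12.00 mm.
The 1-cm UH is the DRH scaled by (10 mm)/d, so U_p = 31.0 × 10/12.00 = 25.8 m³/s.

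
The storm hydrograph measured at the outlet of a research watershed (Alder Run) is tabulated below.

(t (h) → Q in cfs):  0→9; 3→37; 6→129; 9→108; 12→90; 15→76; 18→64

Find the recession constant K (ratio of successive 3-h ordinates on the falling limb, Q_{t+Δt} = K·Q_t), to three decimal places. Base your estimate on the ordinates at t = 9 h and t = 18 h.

Using the recession-limb readings at t = 9 h and t = 18 h: Q falls from 108 to 64 cfs over 3 intervals.
K = (Q₂/Q₁)^(1/3) = (64/108)^(1/3) = 0.840.

K ≈ 0.840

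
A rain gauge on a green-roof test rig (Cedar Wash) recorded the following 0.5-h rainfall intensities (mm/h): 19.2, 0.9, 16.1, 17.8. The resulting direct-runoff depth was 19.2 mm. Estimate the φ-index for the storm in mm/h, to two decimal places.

Only the 3 blocks with intensity above φ contribute runoff: 19.2, 16.1, 17.8 mm/h.
Σ(I−φ)·Δt = d  ⇒  (19.2+16.1+17.8 − 3φ)·0.5 = 19.2
φ = (53.10 − 19.2/0.5) / 3 = 4.90 mm/h.

φ ≈ 4.90 mm/h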